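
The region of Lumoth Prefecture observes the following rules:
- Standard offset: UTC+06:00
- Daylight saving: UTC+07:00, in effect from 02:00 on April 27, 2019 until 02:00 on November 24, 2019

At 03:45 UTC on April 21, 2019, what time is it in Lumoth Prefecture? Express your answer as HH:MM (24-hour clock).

At the standard offset (UTC+06:00), 03:45 UTC + 6h = 09:45 Lumoth Prefecture standard time.
The standard-time date in Lumoth Prefecture, April 21, 2019, is outside the daylight-saving period (27 April – 24 November), so Lumoth Prefecture is on standard time, UTC+06:00.
03:45 UTC + 6h = 09:45 local.

09:45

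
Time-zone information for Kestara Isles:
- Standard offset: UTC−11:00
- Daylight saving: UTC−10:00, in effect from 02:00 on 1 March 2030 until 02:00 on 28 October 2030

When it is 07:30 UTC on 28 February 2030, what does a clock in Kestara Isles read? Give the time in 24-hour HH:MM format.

At the standard offset (UTC−11:00), 07:30 UTC − 11h = 20:30 Kestara Isles standard time (rolling into the previous day, 27 February 2030).
Daylight saving runs 1 March – 28 October; the standard-time date in Kestara Isles, 27 February 2030, is outside that window, so Kestara Isles is on standard time at UTC−11:00.
07:30 UTC − 11h = 20:30 local (rolling into the previous day, 27 February 2030).

20:30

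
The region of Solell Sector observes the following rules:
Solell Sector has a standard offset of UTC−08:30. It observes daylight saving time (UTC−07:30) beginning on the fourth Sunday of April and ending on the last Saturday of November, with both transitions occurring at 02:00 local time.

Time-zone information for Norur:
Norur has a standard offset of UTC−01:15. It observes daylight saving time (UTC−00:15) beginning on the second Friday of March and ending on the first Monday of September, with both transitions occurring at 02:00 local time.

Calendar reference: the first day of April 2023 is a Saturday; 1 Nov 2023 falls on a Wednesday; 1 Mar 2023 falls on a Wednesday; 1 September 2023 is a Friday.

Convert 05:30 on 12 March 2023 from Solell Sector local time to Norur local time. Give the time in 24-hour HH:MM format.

1 April 2023 is a Saturday, so the first Sunday is April 2 and the fourth is April 23.
1 November 2023 is a Wednesday, so Saturdays fall on 4, 11, 18, 25; the last is November 25.
12 March 2023 does not fall between 23 April and 25 November, so daylight saving is not in effect and Solell Sector is at UTC−08:30.
05:30 Solell Sector + 8h30m = 14:00 UTC.
1 March 2023 is a Wednesday, so the first Friday is March 3 and the second is March 10.
1 September 2023 is a Friday, so the first Monday is September 4.
At the standard offset (UTC−01:15), 14:00 UTC − 1h15m = 12:45 Norur standard time.
The standard-time date in Norur, 12 March 2023, falls between 10 March and 4 September, so daylight saving is in effect and Norur is at UTC−00:15.
14:00 UTC − 0h15m = 13:45 Norur.

13:45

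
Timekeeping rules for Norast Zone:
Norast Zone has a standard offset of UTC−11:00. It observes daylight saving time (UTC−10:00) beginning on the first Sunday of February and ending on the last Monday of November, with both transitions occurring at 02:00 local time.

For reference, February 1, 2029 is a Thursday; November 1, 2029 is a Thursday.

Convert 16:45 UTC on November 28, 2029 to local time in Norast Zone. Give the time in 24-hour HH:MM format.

1 February 2029 is a Thursday, so the first Sunday is February 4.
1 November 2029 is a Thursday, so Mondays fall on 5, 12, 19, 26; the last is November 26.
At the standard offset (UTC−11:00), 16:45 UTC − 11h = 05:45 Norast Zone standard time.
The standard-time date in Norast Zone, November 28, 2029, is outside the daylight-saving period (4 February – 26 November), so Norast Zone is on standard time, UTC−11:00.
16:45 UTC − 11h = 05:45 local.

05:45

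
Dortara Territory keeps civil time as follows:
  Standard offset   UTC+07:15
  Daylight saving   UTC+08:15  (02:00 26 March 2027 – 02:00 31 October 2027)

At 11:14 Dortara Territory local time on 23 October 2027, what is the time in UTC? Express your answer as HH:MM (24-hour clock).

23 October 2027 lies within the daylight-saving period (26 March – 31 October), so Dortara Territory is on daylight time, UTC+08:15.
11:14 local − 8h15m = 02:59 UTC.

02:59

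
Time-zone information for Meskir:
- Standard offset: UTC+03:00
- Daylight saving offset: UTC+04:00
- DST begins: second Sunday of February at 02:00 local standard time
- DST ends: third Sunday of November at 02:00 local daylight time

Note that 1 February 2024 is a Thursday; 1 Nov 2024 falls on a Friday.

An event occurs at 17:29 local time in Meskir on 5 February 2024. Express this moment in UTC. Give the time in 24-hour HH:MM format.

14:29

1 February 2024 is a Thursday, so the first Sunday is February 4 and the second is February 11.
1 November 2024 is a Friday, so the first Sunday is November 3 and the third is November 17.
Daylight saving runs 11 February – 17 November; 5 February 2024 is outside that window, so Meskir is on standard time at UTC+03:00.
17:29 local − 3h = 14:29 UTC.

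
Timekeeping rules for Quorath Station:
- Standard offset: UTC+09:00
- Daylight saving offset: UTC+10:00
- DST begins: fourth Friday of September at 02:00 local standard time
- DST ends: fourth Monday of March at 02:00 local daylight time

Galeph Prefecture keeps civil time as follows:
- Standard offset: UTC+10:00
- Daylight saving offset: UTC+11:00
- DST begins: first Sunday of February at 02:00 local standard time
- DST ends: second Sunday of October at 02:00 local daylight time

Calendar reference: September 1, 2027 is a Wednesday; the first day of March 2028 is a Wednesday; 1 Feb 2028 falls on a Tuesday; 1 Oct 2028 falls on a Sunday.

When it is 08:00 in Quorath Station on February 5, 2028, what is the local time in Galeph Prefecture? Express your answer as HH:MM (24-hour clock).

08:00

1 September 2027 is a Wednesday, so the first Friday is September 3 and the fourth is September 24.
1 March 2028 is a Wednesday, so the first Monday is March 6 and the fourth is March 27.
Daylight saving runs 24 September 2027 – 27 March 2028; February 5, 2028 is inside that window, so Quorath Station is at UTC+10:00.
08:00 Quorath Station − 10h = 22:00 UTC (rolling into the previous day, 4 February 2028).
1 February 2028 is a Tuesday, so the first Sunday is February 6.
1 October 2028 is a Sunday, so the first Sunday is October 1 and the second is October 8.
At the standard offset (UTC+10:00), 22:00 UTC + 10h = 08:00 Galeph Prefecture standard time (rolling into the next day, 5 February 2028).
The standard-time date in Galeph Prefecture, February 5, 2028, is outside the daylight-saving period (6 February – 8 October), so Galeph Prefecture is on standard time, UTC+10:00.
22:00 UTC + 10h = 08:00 Galeph Prefecture (rolling into the next day, 5 February 2028).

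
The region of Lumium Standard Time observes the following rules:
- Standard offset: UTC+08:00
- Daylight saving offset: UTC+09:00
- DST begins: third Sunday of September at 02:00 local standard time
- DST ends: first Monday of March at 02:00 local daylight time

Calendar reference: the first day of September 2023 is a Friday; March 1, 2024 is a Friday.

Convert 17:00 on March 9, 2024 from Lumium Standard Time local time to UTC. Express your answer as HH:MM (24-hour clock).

09:00

1 September 2023 is a Friday, so the first Sunday is September 3 and the third is September 17.
1 March 2024 is a Friday, so the first Monday is March 4.
March 9, 2024 is outside the daylight-saving period (17 September 2023 – 4 March 2024), so Lumium Standard Time is on standard time, UTC+08:00.
17:00 local − 8h = 09:00 UTC.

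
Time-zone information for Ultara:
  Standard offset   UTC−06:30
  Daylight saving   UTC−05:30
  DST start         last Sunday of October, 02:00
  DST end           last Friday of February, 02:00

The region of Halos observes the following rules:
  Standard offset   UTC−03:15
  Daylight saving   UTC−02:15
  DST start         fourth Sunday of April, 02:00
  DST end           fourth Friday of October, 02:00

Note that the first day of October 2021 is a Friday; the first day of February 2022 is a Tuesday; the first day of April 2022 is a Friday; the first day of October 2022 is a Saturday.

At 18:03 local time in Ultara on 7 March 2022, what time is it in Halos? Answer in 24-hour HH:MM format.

1 October 2021 is a Friday, so Sundays fall on 3, 10, 17, 24, 31; the last is October 31.
1 February 2022 is a Tuesday, so Fridays fall on 4, 11, 18, 25; the last is February 25.
Daylight saving runs 31 October 2021 – 25 February 2022; 7 March 2022 is outside that window, so Ultara is on standard time at UTC−06:30.
18:03 Ultara + 6h30m = 00:33 UTC (rolling into the next day, 8 March 2022).
1 April 2022 is a Friday, so the first Sunday is April 3 and the fourth is April 24.
1 October 2022 is a Saturday, so the first Friday is October 7 and the fourth is October 28.
At the standard offset (UTC−03:15), 00:33 UTC − 3h15m = 21:18 Halos standard time (rolling into the previous day, 7 March 2022).
Daylight saving runs 24 April – 28 October; the standard-time date in Halos, 7 March 2022, is outside that window, so Halos is on standard time at UTC−03:15.
00:33 UTC − 3h15m = 21:18 Halos (rolling into the previous day, 7 March 2022).

21:18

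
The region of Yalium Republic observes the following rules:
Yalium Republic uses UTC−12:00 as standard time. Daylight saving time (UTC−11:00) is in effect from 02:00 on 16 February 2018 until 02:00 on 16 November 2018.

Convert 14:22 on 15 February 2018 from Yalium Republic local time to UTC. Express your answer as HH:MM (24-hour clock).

02:22

Daylight saving runs 16 February – 16 November; 15 February 2018 is outside that window, so Yalium Republic is on standard time at UTC−12:00.
14:22 local + 12h = 02:22 UTC (rolling into the next day, 16 February 2018).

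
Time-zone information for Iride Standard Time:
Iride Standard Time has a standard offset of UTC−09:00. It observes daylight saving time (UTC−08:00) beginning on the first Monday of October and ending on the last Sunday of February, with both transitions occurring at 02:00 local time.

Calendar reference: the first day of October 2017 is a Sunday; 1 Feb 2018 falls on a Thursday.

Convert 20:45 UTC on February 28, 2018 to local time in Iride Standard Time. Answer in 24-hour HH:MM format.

1 October 2017 is a Sunday, so the first Monday is October 2.
1 February 2018 is a Thursday, so Sundays fall on 4, 11, 18, 25; the last is February 25.
At the standard offset (UTC−09:00), 20:45 UTC − 9h = 11:45 Iride Standard Time standard time.
The standard-time date in Iride Standard Time, February 28, 2018, does not fall between 2 October 2017 and 25 February 2018, so daylight saving is not in effect and Iride Standard Time is at UTC−09:00.
20:45 UTC − 9h = 11:45 local.

11:45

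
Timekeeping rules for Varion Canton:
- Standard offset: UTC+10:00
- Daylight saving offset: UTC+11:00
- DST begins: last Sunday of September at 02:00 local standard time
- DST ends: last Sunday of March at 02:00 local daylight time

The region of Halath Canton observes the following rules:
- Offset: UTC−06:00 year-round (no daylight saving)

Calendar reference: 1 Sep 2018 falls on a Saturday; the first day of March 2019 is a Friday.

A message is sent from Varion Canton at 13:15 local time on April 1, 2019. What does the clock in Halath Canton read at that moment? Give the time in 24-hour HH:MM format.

1 September 2018 is a Saturday, so Sundays fall on 2, 9, 16, 23, 30; the last is September 30.
1 March 2019 is a Friday, so Sundays fall on 3, 10, 17, 24, 31; the last is March 31.
April 1, 2019 does not fall between 30 September 2018 and 31 March 2019, so daylight saving is not in effect and Varion Canton is at UTC+10:00.
13:15 Varion Canton − 10h = 03:15 UTC.
Halath Canton has no daylight saving, so its offset is UTC−06:00 year-round.
03:15 UTC − 6h = 21:15 Halath Canton (rolling into the previous day, 31 March 2019).

21:15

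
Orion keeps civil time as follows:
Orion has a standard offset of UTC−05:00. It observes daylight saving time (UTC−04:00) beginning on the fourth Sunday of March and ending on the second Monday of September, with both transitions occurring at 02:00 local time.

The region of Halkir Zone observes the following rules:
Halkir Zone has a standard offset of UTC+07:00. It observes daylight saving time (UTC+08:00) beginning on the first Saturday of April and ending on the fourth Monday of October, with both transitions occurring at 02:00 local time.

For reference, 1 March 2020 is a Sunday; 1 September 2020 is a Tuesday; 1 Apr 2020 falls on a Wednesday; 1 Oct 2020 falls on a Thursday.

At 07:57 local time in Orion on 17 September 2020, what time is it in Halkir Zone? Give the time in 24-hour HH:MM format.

20:57

1 March 2020 is a Sunday, so the first Sunday is March 1 and the fourth is March 22.
1 September 2020 is a Tuesday, so the first Monday is September 7 and the second is September 14.
17 September 2020 is outside the daylight-saving period (22 March – 14 September), so Orion is on standard time, UTC−05:00.
07:57 Orion + 5h = 12:57 UTC.
1 April 2020 is a Wednesday, so the first Saturday is April 4.
1 October 2020 is a Thursday, so the first Monday is October 5 and the fourth is October 26.
At the standard offset (UTC+07:00), 12:57 UTC + 7h = 19:57 Halkir Zone standard time.
The standard-time date in Halkir Zone, 17 September 2020, falls between 4 April and 26 October, so daylight saving is in effect and Halkir Zone is at UTC+08:00.
12:57 UTC + 8h = 20:57 Halkir Zone.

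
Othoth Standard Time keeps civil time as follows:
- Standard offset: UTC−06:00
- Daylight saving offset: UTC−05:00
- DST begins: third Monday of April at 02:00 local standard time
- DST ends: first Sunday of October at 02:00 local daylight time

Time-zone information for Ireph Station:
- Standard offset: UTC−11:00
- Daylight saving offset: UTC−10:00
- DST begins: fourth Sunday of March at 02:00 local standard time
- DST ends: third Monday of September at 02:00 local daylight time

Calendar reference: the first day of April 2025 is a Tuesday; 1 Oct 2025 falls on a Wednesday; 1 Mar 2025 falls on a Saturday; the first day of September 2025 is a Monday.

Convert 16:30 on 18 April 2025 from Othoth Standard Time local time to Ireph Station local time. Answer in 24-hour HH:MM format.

1 April 2025 is a Tuesday, so the first Monday is April 7 and the third is April 21.
1 October 2025 is a Wednesday, so the first Sunday is October 5.
18 April 2025 does not fall between 21 April and 5 October, so daylight saving is not in effect and Othoth Standard Time is at UTC−06:00.
16:30 Othoth Standard Time + 6h = 22:30 UTC.
1 March 2025 is a Saturday, so the first Sunday is March 2 and the fourth is March 23.
1 September 2025 is a Monday, so the first Monday is September 1 and the third is September 15.
At the standard offset (UTC−11:00), 22:30 UTC − 11h = 11:30 Ireph Station standard time.
The standard-time date in Ireph Station, 18 April 2025, falls between 23 March and 15 September, so daylight saving is in effect and Ireph Station is at UTC−10:00.
22:30 UTC − 10h = 12:30 Ireph Station.

12:30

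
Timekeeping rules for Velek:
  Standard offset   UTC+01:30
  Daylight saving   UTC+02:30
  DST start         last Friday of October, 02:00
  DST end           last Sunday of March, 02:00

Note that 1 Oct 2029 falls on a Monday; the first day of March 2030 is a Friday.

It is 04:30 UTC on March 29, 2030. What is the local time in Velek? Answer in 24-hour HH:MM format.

1 October 2029 is a Monday, so Fridays fall on 5, 12, 19, 26; the last is October 26.
1 March 2030 is a Friday, so Sundays fall on 3, 10, 17, 24, 31; the last is March 31.
At the standard offset (UTC+01:30), 04:30 UTC + 1h30m = 06:00 Velek standard time.
The standard-time date in Velek, March 29, 2030, falls between 26 October 2029 and 31 March 2030, so daylight saving is in effect and Velek is at UTC+02:30.
04:30 UTC + 2h30m = 07:00 local.

07:00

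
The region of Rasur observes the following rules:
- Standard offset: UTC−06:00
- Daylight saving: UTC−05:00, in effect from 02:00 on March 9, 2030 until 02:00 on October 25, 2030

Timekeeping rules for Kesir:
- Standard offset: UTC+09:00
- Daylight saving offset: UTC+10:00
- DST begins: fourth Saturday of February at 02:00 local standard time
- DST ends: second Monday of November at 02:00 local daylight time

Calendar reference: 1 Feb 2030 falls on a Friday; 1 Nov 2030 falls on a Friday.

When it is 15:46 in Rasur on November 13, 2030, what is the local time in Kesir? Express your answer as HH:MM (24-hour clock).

Daylight saving runs 9 March – 25 October; November 13, 2030 is outside that window, so Rasur is on standard time at UTC−06:00.
15:46 Rasur + 6h = 21:46 UTC.
1 February 2030 is a Friday, so the first Saturday is February 2 and the fourth is February 23.
1 November 2030 is a Friday, so the first Monday is November 4 and the second is November 11.
At the standard offset (UTC+09:00), 21:46 UTC + 9h = 06:46 Kesir standard time (rolling into the next day, 14 November 2030).
The standard-time date in Kesir, November 14, 2030, does not fall between 23 February and 11 November, so daylight saving is not in effect and Kesir is at UTC+09:00.
21:46 UTC + 9h = 06:46 Kesir (rolling into the next day, 14 November 2030).

06:46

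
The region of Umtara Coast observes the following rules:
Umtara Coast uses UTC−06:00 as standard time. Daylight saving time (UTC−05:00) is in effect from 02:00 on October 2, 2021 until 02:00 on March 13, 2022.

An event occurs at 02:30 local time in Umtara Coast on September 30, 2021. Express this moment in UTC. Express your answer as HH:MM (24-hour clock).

08:30

September 30, 2021 does not fall between 2 October 2021 and 13 March 2022, so daylight saving is not in effect and Umtara Coast is at UTC−06:00.
02:30 local + 6h = 08:30 UTC.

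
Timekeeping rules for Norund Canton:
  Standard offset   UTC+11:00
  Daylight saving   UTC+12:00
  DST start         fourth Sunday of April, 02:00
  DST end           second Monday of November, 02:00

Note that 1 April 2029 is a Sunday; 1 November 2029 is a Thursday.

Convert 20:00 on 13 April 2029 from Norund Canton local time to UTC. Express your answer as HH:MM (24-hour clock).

1 April 2029 is a Sunday, so the first Sunday is April 1 and the fourth is April 22.
1 November 2029 is a Thursday, so the first Monday is November 5 and the second is November 12.
Daylight saving runs 22 April – 12 November; 13 April 2029 is outside that window, so Norund Canton is on standard time at UTC+11:00.
20:00 local − 11h = 09:00 UTC.

09:00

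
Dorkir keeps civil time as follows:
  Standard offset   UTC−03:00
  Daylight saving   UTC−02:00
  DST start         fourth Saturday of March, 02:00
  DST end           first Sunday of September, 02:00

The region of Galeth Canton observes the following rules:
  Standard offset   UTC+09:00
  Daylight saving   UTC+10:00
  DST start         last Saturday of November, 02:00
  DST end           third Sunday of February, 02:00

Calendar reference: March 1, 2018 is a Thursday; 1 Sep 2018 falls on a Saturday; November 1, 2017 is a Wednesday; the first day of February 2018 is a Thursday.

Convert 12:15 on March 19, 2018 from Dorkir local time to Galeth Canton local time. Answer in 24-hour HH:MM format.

00:15

1 March 2018 is a Thursday, so the first Saturday is March 3 and the fourth is March 24.
1 September 2018 is a Saturday, so the first Sunday is September 2.
March 19, 2018 is outside the daylight-saving period (24 March – 2 September), so Dorkir is on standard time, UTC−03:00.
12:15 Dorkir + 3h = 15:15 UTC.
1 November 2017 is a Wednesday, so Saturdays fall on 4, 11, 18, 25; the last is November 25.
1 February 2018 is a Thursday, so the first Sunday is February 4 and the third is February 18.
At the standard offset (UTC+09:00), 15:15 UTC + 9h = 00:15 Galeth Canton standard time (rolling into the next day, 20 March 2018).
The standard-time date in Galeth Canton, March 20, 2018, does not fall between 25 November 2017 and 18 February 2018, so daylight saving is not in effect and Galeth Canton is at UTC+09:00.
15:15 UTC + 9h = 00:15 Galeth Canton (rolling into the next day, 20 March 2018).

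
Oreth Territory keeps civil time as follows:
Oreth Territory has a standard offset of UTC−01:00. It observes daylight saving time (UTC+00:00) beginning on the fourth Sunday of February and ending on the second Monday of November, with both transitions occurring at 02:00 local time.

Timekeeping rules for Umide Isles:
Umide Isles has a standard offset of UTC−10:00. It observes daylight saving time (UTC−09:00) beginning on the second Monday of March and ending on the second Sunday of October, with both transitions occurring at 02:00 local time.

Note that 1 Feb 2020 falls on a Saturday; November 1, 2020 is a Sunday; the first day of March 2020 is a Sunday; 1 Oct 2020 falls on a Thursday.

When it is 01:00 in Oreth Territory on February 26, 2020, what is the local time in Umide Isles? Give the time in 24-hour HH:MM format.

15:00

1 February 2020 is a Saturday, so the first Sunday is February 2 and the fourth is February 23.
1 November 2020 is a Sunday, so the first Monday is November 2 and the second is November 9.
February 26, 2020 falls between 23 February and 9 November, so daylight saving is in effect and Oreth Territory is at UTC+00:00.
01:00 Oreth Territory − 0h = 01:00 UTC.
1 March 2020 is a Sunday, so the first Monday is March 2 and the second is March 9.
1 October 2020 is a Thursday, so the first Sunday is October 4 and the second is October 11.
At the standard offset (UTC−10:00), 01:00 UTC − 10h = 15:00 Umide Isles standard time (rolling into the previous day, 25 February 2020).
The standard-time date in Umide Isles, February 25, 2020, does not fall between 9 March and 11 October, so daylight saving is not in effect and Umide Isles is at UTC−10:00.
01:00 UTC − 10h = 15:00 Umide Isles (rolling into the previous day, 25 February 2020).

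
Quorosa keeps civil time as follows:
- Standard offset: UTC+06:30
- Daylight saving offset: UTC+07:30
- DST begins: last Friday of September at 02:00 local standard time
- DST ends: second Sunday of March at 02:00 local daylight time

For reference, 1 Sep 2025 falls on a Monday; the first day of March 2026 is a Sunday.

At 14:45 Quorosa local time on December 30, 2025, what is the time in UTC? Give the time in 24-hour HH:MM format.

07:15

1 September 2025 is a Monday, so Fridays fall on 5, 12, 19, 26; the last is September 26.
1 March 2026 is a Sunday, so the first Sunday is March 1 and the second is March 8.
December 30, 2025 falls between 26 September 2025 and 8 March 2026, so daylight saving is in effect and Quorosa is at UTC+07:30.
14:45 local − 7h30m = 07:15 UTC.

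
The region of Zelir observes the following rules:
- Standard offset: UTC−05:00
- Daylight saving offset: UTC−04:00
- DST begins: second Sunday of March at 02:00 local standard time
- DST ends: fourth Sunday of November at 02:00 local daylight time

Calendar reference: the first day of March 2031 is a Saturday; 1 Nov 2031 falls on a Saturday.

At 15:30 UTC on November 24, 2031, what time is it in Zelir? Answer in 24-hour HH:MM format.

10:30

1 March 2031 is a Saturday, so the first Sunday is March 2 and the second is March 9.
1 November 2031 is a Saturday, so the first Sunday is November 2 and the fourth is November 23.
At the standard offset (UTC−05:00), 15:30 UTC − 5h = 10:30 Zelir standard time.
The standard-time date in Zelir, November 24, 2031, is outside the daylight-saving period (9 March – 23 November), so Zelir is on standard time, UTC−05:00.
15:30 UTC − 5h = 10:30 local.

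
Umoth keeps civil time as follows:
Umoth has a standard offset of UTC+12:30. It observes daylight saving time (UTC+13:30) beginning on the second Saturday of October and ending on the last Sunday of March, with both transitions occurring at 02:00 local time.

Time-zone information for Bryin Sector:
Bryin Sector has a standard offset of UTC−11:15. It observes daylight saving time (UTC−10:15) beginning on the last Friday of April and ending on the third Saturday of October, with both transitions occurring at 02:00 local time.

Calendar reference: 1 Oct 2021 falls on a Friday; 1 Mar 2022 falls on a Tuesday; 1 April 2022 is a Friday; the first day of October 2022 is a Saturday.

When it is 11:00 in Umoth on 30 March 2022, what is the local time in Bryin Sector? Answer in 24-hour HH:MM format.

11:15

1 October 2021 is a Friday, so the first Saturday is October 2 and the second is October 9.
1 March 2022 is a Tuesday, so Sundays fall on 6, 13, 20, 27; the last is March 27.
Daylight saving runs 9 October 2021 – 27 March 2022; 30 March 2022 is outside that window, so Umoth is on standard time at UTC+12:30.
11:00 Umoth − 12h30m = 22:30 UTC (rolling into the previous day, 29 March 2022).
1 April 2022 is a Friday, so Fridays fall on 1, 8, 15, 22, 29; the last is April 29.
1 October 2022 is a Saturday, so the first Saturday is October 1 and the third is October 15.
At the standard offset (UTC−11:15), 22:30 UTC − 11h15m = 11:15 Bryin Sector standard time.
The standard-time date in Bryin Sector, 29 March 2022, does not fall between 29 April and 15 October, so daylight saving is not in effect and Bryin Sector is at UTC−11:15.
22:30 UTC − 11h15m = 11:15 Bryin Sector.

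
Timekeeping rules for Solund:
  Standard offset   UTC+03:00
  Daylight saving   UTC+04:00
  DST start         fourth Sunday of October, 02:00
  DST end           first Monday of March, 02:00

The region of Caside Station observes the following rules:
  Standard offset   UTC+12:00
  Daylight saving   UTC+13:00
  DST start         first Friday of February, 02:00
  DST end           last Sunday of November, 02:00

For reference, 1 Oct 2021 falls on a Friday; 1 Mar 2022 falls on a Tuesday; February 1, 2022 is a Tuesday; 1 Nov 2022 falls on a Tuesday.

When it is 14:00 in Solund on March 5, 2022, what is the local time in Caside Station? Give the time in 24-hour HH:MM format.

1 October 2021 is a Friday, so the first Sunday is October 3 and the fourth is October 24.
1 March 2022 is a Tuesday, so the first Monday is March 7.
Daylight saving runs 24 October 2021 – 7 March 2022; March 5, 2022 is inside that window, so Solund is at UTC+04:00.
14:00 Solund − 4h = 10:00 UTC.
1 February 2022 is a Tuesday, so the first Friday is February 4.
1 November 2022 is a Tuesday, so Sundays fall on 6, 13, 20, 27; the last is November 27.
At the standard offset (UTC+12:00), 10:00 UTC + 12h = 22:00 Caside Station standard time.
The standard-time date in Caside Station, March 5, 2022, falls between 4 February and 27 November, so daylight saving is in effect and Caside Station is at UTC+13:00.
10:00 UTC + 13h = 23:00 Caside Station.

23:00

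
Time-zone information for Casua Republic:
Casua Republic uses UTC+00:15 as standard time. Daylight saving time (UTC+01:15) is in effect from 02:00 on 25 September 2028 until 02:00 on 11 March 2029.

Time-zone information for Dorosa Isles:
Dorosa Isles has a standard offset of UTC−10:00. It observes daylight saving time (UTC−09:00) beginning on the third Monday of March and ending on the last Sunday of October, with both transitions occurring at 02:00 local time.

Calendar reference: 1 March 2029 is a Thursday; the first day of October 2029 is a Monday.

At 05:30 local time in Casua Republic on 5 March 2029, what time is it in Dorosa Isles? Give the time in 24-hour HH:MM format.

18:15

5 March 2029 falls between 25 September 2028 and 11 March 2029, so daylight saving is in effect and Casua Republic is at UTC+01:15.
05:30 Casua Republic − 1h15m = 04:15 UTC.
1 March 2029 is a Thursday, so the first Monday is March 5 and the third is March 19.
1 October 2029 is a Monday, so Sundays fall on 7, 14, 21, 28; the last is October 28.
At the standard offset (UTC−10:00), 04:15 UTC − 10h = 18:15 Dorosa Isles standard time (rolling into the previous day, 4 March 2029).
The standard-time date in Dorosa Isles, 4 March 2029, is outside the daylight-saving period (19 March – 28 October), so Dorosa Isles is on standard time, UTC−10:00.
04:15 UTC − 10h = 18:15 Dorosa Isles (rolling into the previous day, 4 March 2029).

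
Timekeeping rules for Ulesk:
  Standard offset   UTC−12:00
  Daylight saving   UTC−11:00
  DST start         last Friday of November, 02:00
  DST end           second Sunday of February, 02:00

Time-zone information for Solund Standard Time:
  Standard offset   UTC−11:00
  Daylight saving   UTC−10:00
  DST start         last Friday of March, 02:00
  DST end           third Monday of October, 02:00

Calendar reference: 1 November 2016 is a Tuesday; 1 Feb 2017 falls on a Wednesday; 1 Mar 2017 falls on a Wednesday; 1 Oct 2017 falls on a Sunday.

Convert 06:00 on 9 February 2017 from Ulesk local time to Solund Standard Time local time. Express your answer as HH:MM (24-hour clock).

06:00

1 November 2016 is a Tuesday, so Fridays fall on 4, 11, 18, 25; the last is November 25.
1 February 2017 is a Wednesday, so the first Sunday is February 5 and the second is February 12.
9 February 2017 lies within the daylight-saving period (25 November 2016 – 12 February 2017), so Ulesk is on daylight time, UTC−11:00.
06:00 Ulesk + 11h = 17:00 UTC.
1 March 2017 is a Wednesday, so Fridays fall on 3, 10, 17, 24, 31; the last is March 31.
1 October 2017 is a Sunday, so the first Monday is October 2 and the third is October 16.
At the standard offset (UTC−11:00), 17:00 UTC − 11h = 06:00 Solund Standard Time standard time.
Daylight saving runs 31 March – 16 October; the standard-time date in Solund Standard Time, 9 February 2017, is outside that window, so Solund Standard Time is on standard time at UTC−11:00.
17:00 UTC − 11h = 06:00 Solund Standard Time.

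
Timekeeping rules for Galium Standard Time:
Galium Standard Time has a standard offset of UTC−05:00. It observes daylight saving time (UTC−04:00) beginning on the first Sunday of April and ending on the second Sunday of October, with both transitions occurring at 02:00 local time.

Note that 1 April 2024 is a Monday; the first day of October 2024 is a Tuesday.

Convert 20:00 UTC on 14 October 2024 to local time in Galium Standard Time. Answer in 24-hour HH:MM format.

1 April 2024 is a Monday, so the first Sunday is April 7.
1 October 2024 is a Tuesday, so the first Sunday is October 6 and the second is October 13.
At the standard offset (UTC−05:00), 20:00 UTC − 5h = 15:00 Galium Standard Time standard time.
Daylight saving runs 7 April – 13 October; the standard-time date in Galium Standard Time, 14 October 2024, is outside that window, so Galium Standard Time is on standard time at UTC−05:00.
20:00 UTC − 5h = 15:00 local.

15:00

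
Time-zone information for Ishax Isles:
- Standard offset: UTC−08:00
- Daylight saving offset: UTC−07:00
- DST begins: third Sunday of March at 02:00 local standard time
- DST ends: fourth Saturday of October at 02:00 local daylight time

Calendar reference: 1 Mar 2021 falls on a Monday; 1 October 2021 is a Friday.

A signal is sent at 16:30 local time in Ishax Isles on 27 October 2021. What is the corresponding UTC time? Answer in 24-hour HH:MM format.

1 March 2021 is a Monday, so the first Sunday is March 7 and the third is March 21.
1 October 2021 is a Friday, so the first Saturday is October 2 and the fourth is October 23.
27 October 2021 does not fall between 21 March and 23 October, so daylight saving is not in effect and Ishax Isles is at UTC−08:00.
16:30 local + 8h = 00:30 UTC (rolling into the next day, 28 October 2021).

00:30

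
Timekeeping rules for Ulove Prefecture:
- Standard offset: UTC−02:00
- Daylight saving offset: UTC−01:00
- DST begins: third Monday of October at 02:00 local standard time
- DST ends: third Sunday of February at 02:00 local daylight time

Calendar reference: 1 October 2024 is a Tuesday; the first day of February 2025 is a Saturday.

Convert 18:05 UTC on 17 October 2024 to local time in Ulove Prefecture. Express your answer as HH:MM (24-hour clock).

1 October 2024 is a Tuesday, so the first Monday is October 7 and the third is October 21.
1 February 2025 is a Saturday, so the first Sunday is February 2 and the third is February 16.
At the standard offset (UTC−02:00), 18:05 UTC − 2h = 16:05 Ulove Prefecture standard time.
The standard-time date in Ulove Prefecture, 17 October 2024, is outside the daylight-saving period (21 October 2024 – 16 February 2025), so Ulove Prefecture is on standard time, UTC−02:00.
18:05 UTC − 2h = 16:05 local.

16:05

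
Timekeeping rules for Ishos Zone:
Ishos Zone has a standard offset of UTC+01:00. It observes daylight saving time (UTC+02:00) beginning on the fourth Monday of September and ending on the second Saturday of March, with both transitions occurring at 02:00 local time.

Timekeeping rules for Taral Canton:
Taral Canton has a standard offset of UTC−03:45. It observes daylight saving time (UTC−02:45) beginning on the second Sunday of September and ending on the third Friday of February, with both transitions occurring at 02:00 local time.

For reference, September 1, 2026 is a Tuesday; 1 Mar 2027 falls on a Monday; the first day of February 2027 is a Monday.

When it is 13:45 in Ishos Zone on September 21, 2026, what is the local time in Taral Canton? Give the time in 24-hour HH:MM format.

1 September 2026 is a Tuesday, so the first Monday is September 7 and the fourth is September 28.
1 March 2027 is a Monday, so the first Saturday is March 6 and the second is March 13.
Daylight saving runs 28 September 2026 – 13 March 2027; September 21, 2026 is outside that window, so Ishos Zone is on standard time at UTC+01:00.
13:45 Ishos Zone − 1h = 12:45 UTC.
1 September 2026 is a Tuesday, so the first Sunday is September 6 and the second is September 13.
1 February 2027 is a Monday, so the first Friday is February 5 and the third is February 19.
At the standard offset (UTC−03:45), 12:45 UTC − 3h45m = 09:00 Taral Canton standard time.
The standard-time date in Taral Canton, September 21, 2026, falls between 13 September 2026 and 19 February 2027, so daylight saving is in effect and Taral Canton is at UTC−02:45.
12:45 UTC − 2h45m = 10:00 Taral Canton.

10:00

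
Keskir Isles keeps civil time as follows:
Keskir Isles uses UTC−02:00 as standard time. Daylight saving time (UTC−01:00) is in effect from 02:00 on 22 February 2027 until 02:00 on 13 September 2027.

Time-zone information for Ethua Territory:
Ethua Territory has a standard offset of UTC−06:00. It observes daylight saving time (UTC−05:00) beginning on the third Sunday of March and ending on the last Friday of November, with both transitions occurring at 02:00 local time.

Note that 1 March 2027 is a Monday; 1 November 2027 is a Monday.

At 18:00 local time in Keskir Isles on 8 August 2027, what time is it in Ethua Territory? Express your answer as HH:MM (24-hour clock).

14:00

8 August 2027 falls between 22 February and 13 September, so daylight saving is in effect and Keskir Isles is at UTC−01:00.
18:00 Keskir Isles + 1h = 19:00 UTC.
1 March 2027 is a Monday, so the first Sunday is March 7 and the third is March 21.
1 November 2027 is a Monday, so Fridays fall on 5, 12, 19, 26; the last is November 26.
At the standard offset (UTC−06:00), 19:00 UTC − 6h = 13:00 Ethua Territory standard time.
The standard-time date in Ethua Territory, 8 August 2027, falls between 21 March and 26 November, so daylight saving is in effect and Ethua Territory is at UTC−05:00.
19:00 UTC − 5h = 14:00 Ethua Territory.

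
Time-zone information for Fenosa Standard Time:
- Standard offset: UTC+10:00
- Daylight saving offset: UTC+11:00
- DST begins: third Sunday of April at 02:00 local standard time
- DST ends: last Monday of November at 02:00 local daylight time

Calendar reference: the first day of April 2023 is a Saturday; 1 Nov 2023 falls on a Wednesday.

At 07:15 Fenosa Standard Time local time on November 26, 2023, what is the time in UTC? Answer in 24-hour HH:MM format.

1 April 2023 is a Saturday, so the first Sunday is April 2 and the third is April 16.
1 November 2023 is a Wednesday, so Mondays fall on 6, 13, 20, 27; the last is November 27.
November 26, 2023 lies within the daylight-saving period (16 April – 27 November), so Fenosa Standard Time is on daylight time, UTC+11:00.
07:15 local − 11h = 20:15 UTC (rolling into the previous day, 25 November 2023).

20:15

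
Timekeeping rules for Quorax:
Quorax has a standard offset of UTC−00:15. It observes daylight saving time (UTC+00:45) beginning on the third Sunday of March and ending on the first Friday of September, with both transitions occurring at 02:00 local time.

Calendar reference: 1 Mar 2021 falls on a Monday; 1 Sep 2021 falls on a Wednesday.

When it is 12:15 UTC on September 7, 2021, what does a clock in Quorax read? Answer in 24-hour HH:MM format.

12:00

1 March 2021 is a Monday, so the first Sunday is March 7 and the third is March 21.
1 September 2021 is a Wednesday, so the first Friday is September 3.
At the standard offset (UTC−00:15), 12:15 UTC − 0h15m = 12:00 Quorax standard time.
The standard-time date in Quorax, September 7, 2021, does not fall between 21 March and 3 September, so daylight saving is not in effect and Quorax is at UTC−00:15.
12:15 UTC − 0h15m = 12:00 local.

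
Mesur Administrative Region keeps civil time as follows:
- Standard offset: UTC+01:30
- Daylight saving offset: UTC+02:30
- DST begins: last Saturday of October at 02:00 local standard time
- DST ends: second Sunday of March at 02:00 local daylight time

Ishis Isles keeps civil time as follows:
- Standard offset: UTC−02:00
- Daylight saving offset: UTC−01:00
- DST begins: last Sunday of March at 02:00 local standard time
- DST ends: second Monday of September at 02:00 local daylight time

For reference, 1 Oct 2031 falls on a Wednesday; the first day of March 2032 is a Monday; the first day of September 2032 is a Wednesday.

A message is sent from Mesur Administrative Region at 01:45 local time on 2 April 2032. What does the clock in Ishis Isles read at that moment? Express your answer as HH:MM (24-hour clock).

1 October 2031 is a Wednesday, so Saturdays fall on 4, 11, 18, 25; the last is October 25.
1 March 2032 is a Monday, so the first Sunday is March 7 and the second is March 14.
Daylight saving runs 25 October 2031 – 14 March 2032; 2 April 2032 is outside that window, so Mesur Administrative Region is on standard time at UTC+01:30.
01:45 Mesur Administrative Region − 1h30m = 00:15 UTC.
1 March 2032 is a Monday, so Sundays fall on 7, 14, 21, 28; the last is March 28.
1 September 2032 is a Wednesday, so the first Monday is September 6 and the second is September 13.
At the standard offset (UTC−02:00), 00:15 UTC − 2h = 22:15 Ishis Isles standard time (rolling into the previous day, 1 April 2032).
Daylight saving runs 28 March – 13 September; the standard-time date in Ishis Isles, 1 April 2032, is inside that window, so Ishis Isles is at UTC−01:00.
00:15 UTC − 1h = 23:15 Ishis Isles (rolling into the previous day, 1 April 2032).

23:15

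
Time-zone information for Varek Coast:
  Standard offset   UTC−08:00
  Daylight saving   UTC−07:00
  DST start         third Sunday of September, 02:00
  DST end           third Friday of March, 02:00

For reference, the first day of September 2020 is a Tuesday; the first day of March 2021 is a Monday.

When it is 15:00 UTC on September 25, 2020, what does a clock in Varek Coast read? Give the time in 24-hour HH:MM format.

08:00

1 September 2020 is a Tuesday, so the first Sunday is September 6 and the third is September 20.
1 March 2021 is a Monday, so the first Friday is March 5 and the third is March 19.
At the standard offset (UTC−08:00), 15:00 UTC − 8h = 07:00 Varek Coast standard time.
The standard-time date in Varek Coast, September 25, 2020, falls between 20 September 2020 and 19 March 2021, so daylight saving is in effect and Varek Coast is at UTC−07:00.
15:00 UTC − 7h = 08:00 local.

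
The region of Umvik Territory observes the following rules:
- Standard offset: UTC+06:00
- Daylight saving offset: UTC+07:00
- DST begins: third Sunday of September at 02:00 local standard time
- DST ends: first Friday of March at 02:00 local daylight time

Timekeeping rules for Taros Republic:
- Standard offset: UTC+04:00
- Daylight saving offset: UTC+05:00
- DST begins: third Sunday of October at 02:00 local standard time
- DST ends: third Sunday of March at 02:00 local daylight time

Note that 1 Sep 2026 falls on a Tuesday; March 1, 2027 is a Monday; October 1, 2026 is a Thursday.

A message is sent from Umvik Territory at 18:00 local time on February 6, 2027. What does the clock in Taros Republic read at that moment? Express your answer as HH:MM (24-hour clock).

1 September 2026 is a Tuesday, so the first Sunday is September 6 and the third is September 20.
1 March 2027 is a Monday, so the first Friday is March 5.
Daylight saving runs 20 September 2026 – 5 March 2027; February 6, 2027 is inside that window, so Umvik Territory is at UTC+07:00.
18:00 Umvik Territory − 7h = 11:00 UTC.
1 October 2026 is a Thursday, so the first Sunday is October 4 and the third is October 18.
1 March 2027 is a Monday, so the first Sunday is March 7 and the third is March 21.
At the standard offset (UTC+04:00), 11:00 UTC + 4h = 15:00 Taros Republic standard time.
The standard-time date in Taros Republic, February 6, 2027, lies within the daylight-saving period (18 October 2026 – 21 March 2027), so Taros Republic is on daylight time, UTC+05:00.
11:00 UTC + 5h = 16:00 Taros Republic.

16:00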